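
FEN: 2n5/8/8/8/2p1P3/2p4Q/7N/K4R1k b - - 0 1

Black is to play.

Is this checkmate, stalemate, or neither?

checkmate

Black to move; black king on h1.
In check: yes, from the white rook on f1.
King squares — g1: attacked by Rf1; g2: attacked by Qh3; h2: attacked by Qh3.
Legal moves for Black: none.
In check with no legal moves → checkmate.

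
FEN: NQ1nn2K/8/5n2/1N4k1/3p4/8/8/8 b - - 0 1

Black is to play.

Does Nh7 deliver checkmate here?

After Nh7: white king on h8; in check: no.
White is not in check, so this cannot be checkmate.

no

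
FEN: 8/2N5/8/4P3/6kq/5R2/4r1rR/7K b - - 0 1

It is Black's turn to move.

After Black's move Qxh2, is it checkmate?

After Qxh2: white king on h1; in check: yes, from the black queen on h2.
King squares — g1: attacked by Rg2; g2: attacked by Re2; h2: attacked by Rg2.
White has no legal moves → checkmate.

yes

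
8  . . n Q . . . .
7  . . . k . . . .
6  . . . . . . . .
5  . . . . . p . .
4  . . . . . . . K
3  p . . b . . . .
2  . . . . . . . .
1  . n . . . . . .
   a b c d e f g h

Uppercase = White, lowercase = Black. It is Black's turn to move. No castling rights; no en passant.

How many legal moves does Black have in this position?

3

Black to move; king on d7.
In check: yes, from the white queen on d8.
Legal moves: Kxd8, Ke6, Kc6.
Count: 3.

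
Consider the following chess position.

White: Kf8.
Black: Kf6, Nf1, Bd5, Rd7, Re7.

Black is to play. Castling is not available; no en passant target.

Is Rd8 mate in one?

yes

After Rd8: white king on f8; in check: yes, from the black rook on d8.
King squares — e7: attacked by Kf6; f7: attacked by Bd5; g7: attacked by Kf6; e8: attacked by Re7; g8: attacked by Bd5.
White has no legal moves → checkmate.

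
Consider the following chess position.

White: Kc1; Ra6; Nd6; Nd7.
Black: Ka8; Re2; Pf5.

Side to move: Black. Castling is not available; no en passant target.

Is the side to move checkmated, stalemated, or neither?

Black to move; black king on a8.
In check: yes, from the white rook on a6.
King squares — a7: attacked by Ra6; b7: attacked by Nd6; b8: attacked by Nd7.
Legal moves for Black: none.
In check with no legal moves → checkmate.

checkmate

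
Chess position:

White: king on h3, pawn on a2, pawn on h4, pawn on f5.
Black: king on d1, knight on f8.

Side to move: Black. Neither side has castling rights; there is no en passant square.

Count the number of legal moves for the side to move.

Black to move; king on d1.
In check: no.
Legal moves: Nh7, Nd7, Ng6, Ne6, Ke2, Kd2, Kc2, Ke1, Kc1.
Count: 9.

9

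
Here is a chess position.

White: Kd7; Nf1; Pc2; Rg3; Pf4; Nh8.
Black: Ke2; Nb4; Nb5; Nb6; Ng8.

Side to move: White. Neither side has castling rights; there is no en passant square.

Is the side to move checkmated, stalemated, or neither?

White to move; white king on d7.
In check: yes, from the black knight on b6.
Legal moves for White: Ke8, Kd8, Ke6.
White is in check but has 3 legal moves → neither.

neither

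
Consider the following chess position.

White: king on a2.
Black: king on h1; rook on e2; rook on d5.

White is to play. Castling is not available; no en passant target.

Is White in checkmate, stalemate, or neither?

neither

White to move; white king on a2.
In check: yes, from the black rook on e2.
King squares — a1: available; b1: available; b2: attacked by Re2; a3: available; b3: available.
Legal moves for White: Kb3, Ka3, Kb1, Ka1.
White is in check but has 4 legal moves → neither.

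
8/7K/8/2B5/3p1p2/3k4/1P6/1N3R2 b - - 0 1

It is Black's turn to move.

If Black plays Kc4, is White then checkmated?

After Kc4: white king on h7; in check: no.
White is not in check, so this cannot be checkmate.

no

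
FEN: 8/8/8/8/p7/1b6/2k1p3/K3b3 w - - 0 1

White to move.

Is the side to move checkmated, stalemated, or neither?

White to move; white king on a1.
In check: no.
King squares — b1: attacked by Kc2; a2: attacked by Bb3; b2: attacked by Kc2.
Legal moves for White: none.
Not in check and no legal moves → stalemate.

stalemate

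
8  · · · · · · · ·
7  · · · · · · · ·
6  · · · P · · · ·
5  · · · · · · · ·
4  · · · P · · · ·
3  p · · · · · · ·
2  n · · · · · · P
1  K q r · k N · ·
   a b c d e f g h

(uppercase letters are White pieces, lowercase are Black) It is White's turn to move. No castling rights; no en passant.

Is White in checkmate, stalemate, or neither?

White to move; white king on a1.
In check: yes, from the black queen on b1.
King squares — b1: attacked by Rc1; a2: attacked by Qb1; b2: attacked by Qb1.
Legal moves for White: none.
In check with no legal moves → checkmate.

checkmate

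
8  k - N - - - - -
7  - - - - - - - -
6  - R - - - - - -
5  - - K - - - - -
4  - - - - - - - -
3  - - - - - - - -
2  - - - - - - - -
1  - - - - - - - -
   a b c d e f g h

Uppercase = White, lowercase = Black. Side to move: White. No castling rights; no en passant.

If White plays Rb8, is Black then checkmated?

no

After Rb8: black king on a8; in check: yes, from the white rook on b8.
Black has 1 legal reply: Kxb8.
In check but a legal move exists → not checkmate.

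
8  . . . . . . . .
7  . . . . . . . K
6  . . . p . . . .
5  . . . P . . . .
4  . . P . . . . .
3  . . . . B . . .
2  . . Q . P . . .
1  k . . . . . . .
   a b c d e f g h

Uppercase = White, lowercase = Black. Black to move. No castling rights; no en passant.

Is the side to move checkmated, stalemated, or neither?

stalemate

Black to move; black king on a1.
In check: no.
King squares — b1: attacked by Qc2; a2: attacked by Qc2; b2: attacked by Qc2.
Legal moves for Black: none.
Not in check and no legal moves → stalemate.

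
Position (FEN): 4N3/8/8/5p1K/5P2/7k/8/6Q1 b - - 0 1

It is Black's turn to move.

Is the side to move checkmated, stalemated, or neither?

stalemate

Black to move; black king on h3.
In check: no.
King squares — g2: attacked by Qg1; h2: attacked by Qg1; g3: attacked by Qg1; g4: attacked by Qg1; h4: attacked by Kh5.
Legal moves for Black: none.
Not in check and no legal moves → stalemate.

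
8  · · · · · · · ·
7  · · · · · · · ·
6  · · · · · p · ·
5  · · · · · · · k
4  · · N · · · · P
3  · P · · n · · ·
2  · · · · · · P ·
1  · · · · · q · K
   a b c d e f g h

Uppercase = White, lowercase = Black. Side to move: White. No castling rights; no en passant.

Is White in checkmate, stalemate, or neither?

White to move; white king on h1.
In check: yes, from the black queen on f1.
Legal moves for White: Kh2.
White is in check but has 1 legal move → neither.

neither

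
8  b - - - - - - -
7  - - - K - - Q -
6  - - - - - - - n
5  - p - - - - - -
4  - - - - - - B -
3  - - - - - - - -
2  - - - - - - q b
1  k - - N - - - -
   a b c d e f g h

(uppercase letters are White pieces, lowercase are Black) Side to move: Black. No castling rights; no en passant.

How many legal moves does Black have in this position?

4

Black to move; king on a1.
In check: yes, from the white queen on g7.
Legal moves: Ka2, Kb1, Be5, Qb2.
Count: 4.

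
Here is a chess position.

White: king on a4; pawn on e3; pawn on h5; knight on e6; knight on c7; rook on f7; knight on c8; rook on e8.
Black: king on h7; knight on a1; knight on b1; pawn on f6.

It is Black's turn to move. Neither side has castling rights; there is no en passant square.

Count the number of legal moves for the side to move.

Black to move; king on h7.
In check: yes, from the white rook on f7.
Legal moves: Kh6.
Count: 1.

1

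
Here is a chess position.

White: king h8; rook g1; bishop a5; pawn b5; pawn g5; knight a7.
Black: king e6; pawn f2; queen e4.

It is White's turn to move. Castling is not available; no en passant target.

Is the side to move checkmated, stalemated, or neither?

White to move; white king on h8.
In check: no.
Legal moves for White include: Kg8, Kg7, Nc8, Nc6, Bd8, Bc7, Bb6, Bb4, Bc3, Bd2, Be1, Rg4, Rg3, Rg2, Rh1, Rf1, Re1, Rd1, ... (list truncated; more exist).
White has legal moves and is not in check → neither.

neither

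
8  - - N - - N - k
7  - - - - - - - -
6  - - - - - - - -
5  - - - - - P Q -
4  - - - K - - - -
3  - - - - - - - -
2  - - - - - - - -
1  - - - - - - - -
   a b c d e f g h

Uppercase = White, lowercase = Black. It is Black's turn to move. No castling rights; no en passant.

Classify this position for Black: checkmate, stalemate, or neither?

stalemate

Black to move; black king on h8.
In check: no.
King squares — g7: attacked by Qg5; h7: attacked by Nf8; g8: attacked by Qg5.
Legal moves for Black: none.
Not in check and no legal moves → stalemate.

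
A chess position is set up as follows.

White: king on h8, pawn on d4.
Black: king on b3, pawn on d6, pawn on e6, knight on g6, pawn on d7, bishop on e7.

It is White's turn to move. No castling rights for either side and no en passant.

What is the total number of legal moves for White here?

3

White to move; king on h8.
In check: yes, from the black knight on g6.
Legal moves: Kg8, Kh7, Kg7.
Count: 3.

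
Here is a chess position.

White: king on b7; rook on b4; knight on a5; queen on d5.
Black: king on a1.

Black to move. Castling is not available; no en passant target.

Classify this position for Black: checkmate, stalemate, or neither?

stalemate

Black to move; black king on a1.
In check: no.
King squares — b1: attacked by Rb4; a2: attacked by Qd5; b2: attacked by Rb4.
Legal moves for Black: none.
Not in check and no legal moves → stalemate.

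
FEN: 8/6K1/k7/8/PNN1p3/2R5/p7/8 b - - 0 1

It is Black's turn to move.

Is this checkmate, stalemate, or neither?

Black to move; black king on a6.
In check: yes, from the white knight on b4.
Legal moves for Black: Kb7, Ka7.
Black is in check but has 2 legal moves → neither.

neither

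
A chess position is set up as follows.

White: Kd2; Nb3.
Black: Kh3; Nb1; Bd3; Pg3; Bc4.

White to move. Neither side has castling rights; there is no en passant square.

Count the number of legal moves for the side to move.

4

White to move; king on d2.
In check: yes, from the black knight on b1.
Legal moves: Ke3, Ke1, Kd1, Kc1.
Count: 4.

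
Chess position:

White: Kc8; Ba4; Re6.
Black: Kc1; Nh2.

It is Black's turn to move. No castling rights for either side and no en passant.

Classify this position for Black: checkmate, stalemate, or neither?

neither

Black to move; black king on c1.
In check: no.
Legal moves for Black: Ng4, Nf3, Nf1, Kd2, Kb2, Kb1.
Black has 6 legal moves and is not in check → neither.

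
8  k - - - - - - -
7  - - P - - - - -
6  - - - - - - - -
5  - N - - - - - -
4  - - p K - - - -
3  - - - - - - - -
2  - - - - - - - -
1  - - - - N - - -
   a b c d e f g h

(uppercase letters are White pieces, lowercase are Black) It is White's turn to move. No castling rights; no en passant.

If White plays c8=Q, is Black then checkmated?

yes

After c8=Q: black king on a8; in check: yes, from the white queen on c8.
King squares — a7: attacked by Nb5; b7: attacked by Qc8; b8: attacked by Qc8.
Black has no legal moves → checkmate.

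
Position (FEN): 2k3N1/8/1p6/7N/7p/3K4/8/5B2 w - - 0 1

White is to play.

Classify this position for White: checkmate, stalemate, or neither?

neither

White to move; white king on d3.
In check: no.
Legal moves for White: Ne7+, Nh6, Ngf6, Ng7, Nhf6, Nf4, Ng3, Ke4, Kd4, Kc4, Ke3, Kc3, Ke2, Kd2, Kc2, Bh3+, Bg2, Be2.
White has 18 legal moves and is not in check → neither.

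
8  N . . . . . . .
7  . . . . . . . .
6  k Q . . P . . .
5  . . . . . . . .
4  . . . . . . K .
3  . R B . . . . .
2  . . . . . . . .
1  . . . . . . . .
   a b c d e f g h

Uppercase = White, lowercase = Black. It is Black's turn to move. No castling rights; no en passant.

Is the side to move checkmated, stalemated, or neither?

Black to move; black king on a6.
In check: yes, from the white queen on b6.
King squares — a5: attacked by Bc3; b5: attacked by Rb3; b6: attacked by Rb3; a7: attacked by Qb6; b7: attacked by Qb6.
Legal moves for Black: none.
In check with no legal moves → checkmate.

checkmate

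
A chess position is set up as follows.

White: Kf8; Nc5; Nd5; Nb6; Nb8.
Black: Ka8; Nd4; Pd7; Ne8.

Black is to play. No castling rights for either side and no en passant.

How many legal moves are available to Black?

2

Black to move; king on a8.
In check: yes, from the white knight on b6.
Legal moves: Kxb8, Ka7.
Count: 2.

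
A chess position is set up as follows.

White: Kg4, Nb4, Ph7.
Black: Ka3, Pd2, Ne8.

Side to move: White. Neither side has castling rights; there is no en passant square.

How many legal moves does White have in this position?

White to move; king on g4.
In check: no.
Legal moves: Kh5, Kg5, Kf5, Kh4, Kf4, Kh3, Kg3, Kf3, Nc6, Na6, Nd5, Nd3, Nc2+, Na2, h8=Q, h8=R, h8=B, h8=N.
Count: 18.

18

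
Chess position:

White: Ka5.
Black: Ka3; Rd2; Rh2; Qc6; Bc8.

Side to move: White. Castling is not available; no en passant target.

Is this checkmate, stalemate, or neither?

stalemate

White to move; white king on a5.
In check: no.
King squares — a4: attacked by Ka3; b4: attacked by Ka3; b5: attacked by Qc6; a6: attacked by Qc6; b6: attacked by Qc6.
Legal moves for White: none.
Not in check and no legal moves → stalemate.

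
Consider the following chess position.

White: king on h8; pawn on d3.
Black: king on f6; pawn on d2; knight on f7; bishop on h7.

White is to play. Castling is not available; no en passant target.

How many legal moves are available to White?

White to move; king on h8.
In check: yes, from the black knight on f7.
Legal moves: Kxh7.
Count: 1.

1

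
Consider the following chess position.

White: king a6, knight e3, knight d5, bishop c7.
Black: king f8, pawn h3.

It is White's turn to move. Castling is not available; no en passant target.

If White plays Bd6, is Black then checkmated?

no

After Bd6: black king on f8; in check: yes, from the white bishop on d6.
Black has 4 legal replies: Kg8, Ke8, Kg7, Kf7.
In check but a legal move exists → not checkmate.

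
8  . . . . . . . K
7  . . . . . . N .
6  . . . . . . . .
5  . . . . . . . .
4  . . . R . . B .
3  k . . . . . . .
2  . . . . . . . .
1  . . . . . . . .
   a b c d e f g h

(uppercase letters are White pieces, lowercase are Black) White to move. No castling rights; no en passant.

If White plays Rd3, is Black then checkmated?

no

After Rd3: black king on a3; in check: yes, from the white rook on d3.
Black has 4 legal replies: Kb4, Ka4, Kb2, Ka2.
In check but a legal move exists → not checkmate.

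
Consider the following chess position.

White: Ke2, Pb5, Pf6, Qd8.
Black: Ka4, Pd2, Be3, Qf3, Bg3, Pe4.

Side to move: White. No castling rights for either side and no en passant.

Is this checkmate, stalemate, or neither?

White to move; white king on e2.
In check: yes, from the black queen on f3.
King squares — d1: attacked by Qf3; e1: attacked by Pd2; f1: attacked by Qf3; d2: attacked by Be3; f2: attacked by Be3; d3: attacked by Pe4; e3: attacked by Qf3; f3: attacked by Pe4.
Legal moves for White: none.
In check with no legal moves → checkmate.

checkmate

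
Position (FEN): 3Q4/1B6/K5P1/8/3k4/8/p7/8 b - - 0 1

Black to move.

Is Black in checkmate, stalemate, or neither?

neither

Black to move; black king on d4.
In check: yes, from the white queen on d8.
King squares — c3: available; d3: attacked by Qd8; e3: available; c4: available; e4: attacked by Bb7; c5: available; d5: attacked by Bb7; e5: available.
Legal moves for Black: Ke5, Kc5, Kc4, Ke3, Kc3.
Black is in check but has 5 legal moves → neither.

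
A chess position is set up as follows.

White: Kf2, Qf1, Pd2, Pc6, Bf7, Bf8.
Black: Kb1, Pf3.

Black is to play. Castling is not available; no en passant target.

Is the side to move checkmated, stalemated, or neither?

neither

Black to move; black king on b1.
In check: yes, from the white queen on f1.
King squares — a1: attacked by Qf1; c1: attacked by Qf1; a2: attacked by Bf7; b2: available; c2: available.
Legal moves for Black: Kc2, Kb2.
Black is in check but has 2 legal moves → neither.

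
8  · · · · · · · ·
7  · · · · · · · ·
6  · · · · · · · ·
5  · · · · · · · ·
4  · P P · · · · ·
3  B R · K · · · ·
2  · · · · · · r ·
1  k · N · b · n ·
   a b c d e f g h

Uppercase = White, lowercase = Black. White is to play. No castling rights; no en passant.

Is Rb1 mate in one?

After Rb1: black king on a1; in check: yes, from the white rook on b1.
Black has 1 legal reply: Kxb1.
In check but a legal move exists → not checkmate.

no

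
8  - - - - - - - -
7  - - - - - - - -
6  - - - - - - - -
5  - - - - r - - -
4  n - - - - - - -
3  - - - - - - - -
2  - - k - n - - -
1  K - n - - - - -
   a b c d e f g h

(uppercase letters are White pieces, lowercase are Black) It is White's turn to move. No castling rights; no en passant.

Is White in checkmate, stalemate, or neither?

White to move; white king on a1.
In check: no.
King squares — b1: attacked by Kc2; a2: attacked by Nc1; b2: attacked by Kc2.
Legal moves for White: none.
Not in check and no legal moves → stalemate.

stalemate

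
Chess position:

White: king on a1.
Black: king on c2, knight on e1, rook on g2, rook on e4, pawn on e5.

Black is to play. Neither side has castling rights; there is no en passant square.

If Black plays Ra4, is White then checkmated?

After Ra4: white king on a1; in check: yes, from the black rook on a4.
King squares — b1: attacked by Kc2; a2: attacked by Ra4; b2: attacked by Kc2.
White has no legal moves → checkmate.

yes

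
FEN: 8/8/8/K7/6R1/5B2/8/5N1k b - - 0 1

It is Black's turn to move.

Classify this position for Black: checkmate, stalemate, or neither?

Black to move; black king on h1.
In check: yes, from the white bishop on f3.
King squares — g1: attacked by Rg4; g2: attacked by Bf3; h2: attacked by Nf1.
Legal moves for Black: none.
In check with no legal moves → checkmate.

checkmate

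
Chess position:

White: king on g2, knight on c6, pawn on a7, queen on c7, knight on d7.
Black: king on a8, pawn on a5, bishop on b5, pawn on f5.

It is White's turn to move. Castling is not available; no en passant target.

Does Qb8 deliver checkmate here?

After Qb8: black king on a8; in check: yes, from the white queen on b8.
King squares — a7: attacked by Nc6; b7: attacked by Qb8; b8: attacked by Nc6.
Black has no legal moves → checkmate.

yes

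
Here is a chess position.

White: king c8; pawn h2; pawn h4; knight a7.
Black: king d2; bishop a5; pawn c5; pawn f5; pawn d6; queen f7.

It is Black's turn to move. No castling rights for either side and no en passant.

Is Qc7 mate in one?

After Qc7: white king on c8; in check: yes, from the black queen on c7.
King squares — b7: attacked by Qc7; c7: attacked by Ba5; d7: attacked by Qc7; b8: attacked by Qc7; d8: attacked by Qc7.
White has no legal moves → checkmate.

yes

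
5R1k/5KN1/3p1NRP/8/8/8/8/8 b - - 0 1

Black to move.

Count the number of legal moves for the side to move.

Black to move; king on h8.
In check: yes, from the white rook on f8.
Legal moves: none.
Count: 0.

0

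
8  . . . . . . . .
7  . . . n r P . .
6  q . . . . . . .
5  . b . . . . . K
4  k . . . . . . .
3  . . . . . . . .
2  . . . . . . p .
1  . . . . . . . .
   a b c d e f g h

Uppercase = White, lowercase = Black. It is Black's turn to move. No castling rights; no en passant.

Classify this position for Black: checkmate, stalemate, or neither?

Black to move; black king on a4.
In check: no.
Legal moves for Black include: Re8, Rxf7, Re6, Re5+, Re4, Re3, Re2, Re1, Nf8, Nb8, Nf6+, Nb6, Ne5, Nc5, Qc8, Qa8, Qb7, Qa7, ... (list truncated; more exist).
Black has legal moves and is not in check → neither.

neither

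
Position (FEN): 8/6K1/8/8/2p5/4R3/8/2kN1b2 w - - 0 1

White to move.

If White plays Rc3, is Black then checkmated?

After Rc3: black king on c1; in check: yes, from the white rook on c3.
Black has 3 legal replies: Kd2, Kxd1, Kb1.
In check but a legal move exists → not checkmate.

no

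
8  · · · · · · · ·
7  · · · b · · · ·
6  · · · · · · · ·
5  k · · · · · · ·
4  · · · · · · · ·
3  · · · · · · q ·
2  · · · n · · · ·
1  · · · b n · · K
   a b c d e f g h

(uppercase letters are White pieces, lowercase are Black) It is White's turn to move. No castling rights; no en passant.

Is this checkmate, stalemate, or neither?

stalemate

White to move; white king on h1.
In check: no.
King squares — g1: attacked by Qg3; g2: attacked by Ne1; h2: attacked by Qg3.
Legal moves for White: none.
Not in check and no legal moves → stalemate.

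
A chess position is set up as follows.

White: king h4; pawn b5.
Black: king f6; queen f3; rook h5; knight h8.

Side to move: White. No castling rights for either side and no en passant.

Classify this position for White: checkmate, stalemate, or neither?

checkmate

White to move; white king on h4.
In check: yes, from the black rook on h5.
King squares — g3: attacked by Qf3; h3: attacked by Qf3; g4: attacked by Qf3; g5: attacked by Rh5; h5: attacked by Qf3.
Legal moves for White: none.
In check with no legal moves → checkmate.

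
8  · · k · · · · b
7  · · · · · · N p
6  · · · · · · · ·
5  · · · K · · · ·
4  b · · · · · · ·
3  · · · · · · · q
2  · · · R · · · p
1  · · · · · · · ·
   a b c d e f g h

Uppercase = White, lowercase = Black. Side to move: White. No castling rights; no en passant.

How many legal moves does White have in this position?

20

White to move; king on d5.
In check: no.
Legal moves: Ne8, Ne6, Nh5, Nf5, Kd6, Ke5, Kc5, Ke4, Kd4, Kc4, Rd4, Rd3, Rxh2, Rg2, Rf2, Re2, Rc2+, Rb2, Ra2, Rd1.
Count: 20.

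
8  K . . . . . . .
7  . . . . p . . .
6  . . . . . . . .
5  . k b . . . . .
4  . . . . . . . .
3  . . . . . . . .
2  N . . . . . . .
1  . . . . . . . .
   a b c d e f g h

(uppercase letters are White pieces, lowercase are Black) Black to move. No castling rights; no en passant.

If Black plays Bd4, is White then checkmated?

no

After Bd4: white king on a8; in check: no.
White is not in check, so this cannot be checkmate.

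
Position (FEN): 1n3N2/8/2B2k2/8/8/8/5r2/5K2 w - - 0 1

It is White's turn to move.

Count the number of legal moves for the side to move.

White to move; king on f1.
In check: yes, from the black rook on f2.
Legal moves: Kxf2, Kg1, Ke1.
Count: 3.

3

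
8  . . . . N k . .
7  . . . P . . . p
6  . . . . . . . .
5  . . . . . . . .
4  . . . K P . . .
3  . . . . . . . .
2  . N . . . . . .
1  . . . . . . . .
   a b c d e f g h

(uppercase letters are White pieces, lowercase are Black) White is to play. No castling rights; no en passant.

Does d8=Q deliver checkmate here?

no

After d8=Q: black king on f8; in check: no.
Black is not in check, so this cannot be checkmate.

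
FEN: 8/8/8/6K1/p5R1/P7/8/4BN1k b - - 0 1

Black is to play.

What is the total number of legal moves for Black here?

Black to move; king on h1.
In check: no.
Legal moves: none.
Count: 0.

0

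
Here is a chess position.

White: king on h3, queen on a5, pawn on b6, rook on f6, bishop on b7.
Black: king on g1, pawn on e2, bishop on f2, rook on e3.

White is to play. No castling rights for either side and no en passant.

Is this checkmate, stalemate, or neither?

neither

White to move; white king on h3.
In check: yes, from the black rook on e3.
Legal moves for White: Kg4, Bf3, Rf3.
White is in check but has 3 legal moves → neither.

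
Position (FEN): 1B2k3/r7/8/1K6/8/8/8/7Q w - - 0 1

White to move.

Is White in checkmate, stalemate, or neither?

neither

White to move; white king on b5.
In check: no.
Legal moves for White include: Bc7, Bxa7, Bd6, Be5, Bf4, Bg3, Bh2, Kc6, Kb6, Kc5, Kc4, Kb4, Qh8+, Qa8, Qh7, Qb7, Qh6, Qc6+, ... (list truncated; more exist).
White has legal moves and is not in check → neither.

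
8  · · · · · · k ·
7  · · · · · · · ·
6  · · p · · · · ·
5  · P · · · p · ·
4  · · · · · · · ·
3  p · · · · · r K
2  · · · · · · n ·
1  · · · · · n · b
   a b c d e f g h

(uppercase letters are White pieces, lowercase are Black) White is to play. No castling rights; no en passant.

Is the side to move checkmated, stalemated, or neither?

checkmate

White to move; white king on h3.
In check: yes, from the black rook on g3.
King squares — g2: attacked by Bh1; h2: attacked by Nf1; g3: attacked by Nf1; g4: attacked by Rg3; h4: attacked by Ng2.
Legal moves for White: none.
In check with no legal moves → checkmate.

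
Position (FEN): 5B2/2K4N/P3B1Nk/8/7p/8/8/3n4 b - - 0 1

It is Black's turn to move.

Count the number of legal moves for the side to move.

Black to move; king on h6.
In check: yes, from the white bishop on f8.
Legal moves: Kxh7, Kxg6, Kh5.
Count: 3.

3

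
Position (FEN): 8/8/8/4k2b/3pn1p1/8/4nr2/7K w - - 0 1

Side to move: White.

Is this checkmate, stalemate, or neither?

White to move; white king on h1.
In check: no.
King squares — g1: attacked by Ne2; g2: attacked by Rf2; h2: attacked by Rf2.
Legal moves for White: none.
Not in check and no legal moves → stalemate.

stalemate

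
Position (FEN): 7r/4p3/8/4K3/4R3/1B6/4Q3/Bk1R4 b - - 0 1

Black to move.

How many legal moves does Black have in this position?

Black to move; king on b1.
In check: yes, from the white rook on d1.
Legal moves: none.
Count: 0.

0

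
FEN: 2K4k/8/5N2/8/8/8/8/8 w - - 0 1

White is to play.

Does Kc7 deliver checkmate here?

no

After Kc7: black king on h8; in check: no.
Black is not in check, so this cannot be checkmate.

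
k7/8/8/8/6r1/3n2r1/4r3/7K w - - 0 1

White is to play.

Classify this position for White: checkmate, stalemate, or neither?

White to move; white king on h1.
In check: no.
King squares — g1: attacked by Rg3; g2: attacked by Re2; h2: attacked by Re2.
Legal moves for White: none.
Not in check and no legal moves → stalemate.

stalemate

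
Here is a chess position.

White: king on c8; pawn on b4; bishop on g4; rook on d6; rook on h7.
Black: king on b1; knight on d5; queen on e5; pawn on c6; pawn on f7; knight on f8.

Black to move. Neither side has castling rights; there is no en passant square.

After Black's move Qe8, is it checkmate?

no

After Qe8: white king on c8; in check: yes, from the black queen on e8.
White has 2 legal replies: Kb7, Rd8.
In check but a legal move exists → not checkmate.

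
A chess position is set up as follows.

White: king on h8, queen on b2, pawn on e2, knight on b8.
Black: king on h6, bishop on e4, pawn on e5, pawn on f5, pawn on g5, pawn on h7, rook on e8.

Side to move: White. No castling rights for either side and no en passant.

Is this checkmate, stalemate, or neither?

checkmate

White to move; white king on h8.
In check: yes, from the black rook on e8.
King squares — g7: attacked by Kh6; h7: attacked by Kh6; g8: attacked by Re8.
Legal moves for White: none.
In check with no legal moves → checkmate.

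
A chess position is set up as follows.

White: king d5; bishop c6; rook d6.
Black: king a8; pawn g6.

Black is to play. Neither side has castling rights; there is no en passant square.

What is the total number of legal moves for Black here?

Black to move; king on a8.
In check: yes, from the white bishop on c6.
Legal moves: Kb8, Ka7.
Count: 2.

2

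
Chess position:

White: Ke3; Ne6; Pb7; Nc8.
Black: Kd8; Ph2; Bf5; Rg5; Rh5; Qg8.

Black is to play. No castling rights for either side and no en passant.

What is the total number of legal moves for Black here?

4

Black to move; king on d8.
In check: yes, from the white knight on e6.
Legal moves: Ke8, Kd7, Qxe6+, Bxe6.
Count: 4.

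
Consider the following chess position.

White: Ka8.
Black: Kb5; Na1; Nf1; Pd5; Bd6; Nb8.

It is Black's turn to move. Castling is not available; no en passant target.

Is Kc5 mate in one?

After Kc5: white king on a8; in check: no.
White is not in check, so this cannot be checkmate.

no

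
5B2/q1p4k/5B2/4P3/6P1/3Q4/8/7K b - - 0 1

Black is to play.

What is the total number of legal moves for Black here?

Black to move; king on h7.
In check: yes, from the white queen on d3.
Legal moves: Kg8.
Count: 1.

1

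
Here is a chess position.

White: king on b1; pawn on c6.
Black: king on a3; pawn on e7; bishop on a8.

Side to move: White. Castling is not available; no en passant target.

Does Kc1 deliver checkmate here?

After Kc1: black king on a3; in check: no.
Black is not in check, so this cannot be checkmate.

no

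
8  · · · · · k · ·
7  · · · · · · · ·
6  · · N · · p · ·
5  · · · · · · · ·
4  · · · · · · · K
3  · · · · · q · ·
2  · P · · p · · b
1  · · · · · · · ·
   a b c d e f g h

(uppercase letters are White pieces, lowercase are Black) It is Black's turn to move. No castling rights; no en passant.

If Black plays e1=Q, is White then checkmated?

After e1=Q: white king on h4; in check: yes, from the black queen on e1.
King squares — g3: attacked by Qe1; h3: attacked by Qf3; g4: attacked by Qf3; g5: attacked by Pf6; h5: attacked by Qf3.
White has no legal moves → checkmate.

yes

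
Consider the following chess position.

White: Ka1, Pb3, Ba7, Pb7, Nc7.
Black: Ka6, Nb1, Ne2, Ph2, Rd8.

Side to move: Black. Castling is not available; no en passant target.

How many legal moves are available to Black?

Black to move; king on a6.
In check: yes, from the white knight on c7.
Legal moves: Kxb7, Kxa7, Ka5.
Count: 3.

3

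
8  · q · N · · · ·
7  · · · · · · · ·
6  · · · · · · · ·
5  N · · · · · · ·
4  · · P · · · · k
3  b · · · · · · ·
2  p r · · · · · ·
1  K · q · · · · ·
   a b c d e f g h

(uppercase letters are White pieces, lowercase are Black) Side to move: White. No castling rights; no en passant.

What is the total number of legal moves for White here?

White to move; king on a1.
In check: yes, from the black queen on c1.
Legal moves: none.
Count: 0.

0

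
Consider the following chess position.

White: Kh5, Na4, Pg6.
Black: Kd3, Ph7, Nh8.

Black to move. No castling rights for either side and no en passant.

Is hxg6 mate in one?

After hxg6: white king on h5; in check: yes, from the black pawn on g6.
White has 4 legal replies: Kh6, Kg5, Kh4, Kg4.
In check but a legal move exists → not checkmate.

no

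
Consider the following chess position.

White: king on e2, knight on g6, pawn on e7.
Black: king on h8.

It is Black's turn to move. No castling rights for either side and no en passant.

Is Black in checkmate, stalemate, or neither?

Black to move; black king on h8.
In check: yes, from the white knight on g6.
King squares — g7: available; h7: available; g8: available.
Legal moves for Black: Kg8, Kh7, Kg7.
Black is in check but has 3 legal moves → neither.

neither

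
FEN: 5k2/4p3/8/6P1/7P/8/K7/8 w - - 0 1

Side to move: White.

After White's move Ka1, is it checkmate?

After Ka1: black king on f8; in check: no.
Black is not in check, so this cannot be checkmate.

no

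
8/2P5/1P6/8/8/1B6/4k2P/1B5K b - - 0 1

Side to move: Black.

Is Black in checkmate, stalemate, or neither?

neither

Black to move; black king on e2.
In check: no.
Legal moves for Black: Kf3, Ke3, Kf2, Kd2, Kf1, Ke1.
Black has 6 legal moves and is not in check → neither.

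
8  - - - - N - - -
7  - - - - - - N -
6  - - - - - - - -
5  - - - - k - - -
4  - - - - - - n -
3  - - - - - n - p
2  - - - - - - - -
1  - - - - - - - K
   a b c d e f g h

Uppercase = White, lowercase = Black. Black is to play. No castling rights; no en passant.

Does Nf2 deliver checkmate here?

yes

After Nf2: white king on h1; in check: yes, from the black knight on f2.
King squares — g1: attacked by Nf3; g2: attacked by Ph3; h2: attacked by Nf3.
White has no legal moves → checkmate.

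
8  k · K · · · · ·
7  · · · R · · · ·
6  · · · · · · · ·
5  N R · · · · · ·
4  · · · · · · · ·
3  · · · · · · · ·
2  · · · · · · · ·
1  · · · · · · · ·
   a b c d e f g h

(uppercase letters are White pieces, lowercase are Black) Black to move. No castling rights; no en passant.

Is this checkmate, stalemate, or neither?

Black to move; black king on a8.
In check: no.
King squares — a7: attacked by Rd7; b7: attacked by Na5; b8: attacked by Rb5.
Legal moves for Black: none.
Not in check and no legal moves → stalemate.

stalemate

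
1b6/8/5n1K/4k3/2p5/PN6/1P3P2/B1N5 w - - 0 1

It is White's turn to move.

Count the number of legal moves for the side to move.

White to move; king on h6.
In check: no.
Legal moves: Kg7, Kg6, Kg5, Nc5, Na5, Nd4, Nd2, Nd3+, Ne2, Na2, a4, f3, f4+.
Count: 13.

13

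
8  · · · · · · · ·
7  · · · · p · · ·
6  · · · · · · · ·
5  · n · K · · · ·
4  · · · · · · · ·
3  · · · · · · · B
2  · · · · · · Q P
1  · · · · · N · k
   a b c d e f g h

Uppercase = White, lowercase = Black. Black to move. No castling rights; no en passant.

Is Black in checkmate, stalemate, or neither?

checkmate

Black to move; black king on h1.
In check: yes, from the white queen on g2.
King squares — g1: attacked by Qg2; g2: attacked by Bh3; h2: attacked by Nf1.
Legal moves for Black: none.
In check with no legal moves → checkmate.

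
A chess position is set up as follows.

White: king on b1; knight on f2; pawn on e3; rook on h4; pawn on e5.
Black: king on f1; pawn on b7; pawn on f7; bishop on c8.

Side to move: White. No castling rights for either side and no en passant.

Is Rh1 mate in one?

After Rh1: black king on f1; in check: yes, from the white rook on h1.
Black has 3 legal replies: Kg2, Kxf2, Ke2.
In check but a legal move exists → not checkmate.

no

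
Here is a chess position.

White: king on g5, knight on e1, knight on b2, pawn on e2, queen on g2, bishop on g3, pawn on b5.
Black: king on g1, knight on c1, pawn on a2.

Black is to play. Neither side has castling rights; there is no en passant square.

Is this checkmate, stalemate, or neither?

Black to move; black king on g1.
In check: yes, from the white queen on g2.
King squares — f1: attacked by Qg2; h1: attacked by Qg2; f2: attacked by Qg2; g2: attacked by Ne1; h2: attacked by Qg2.
Legal moves for Black: none.
In check with no legal moves → checkmate.

checkmate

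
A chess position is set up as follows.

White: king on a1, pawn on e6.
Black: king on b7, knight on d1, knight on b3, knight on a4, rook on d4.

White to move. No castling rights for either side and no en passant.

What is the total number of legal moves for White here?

2

White to move; king on a1.
In check: yes, from the black knight on b3.
Legal moves: Ka2, Kb1.
Count: 2.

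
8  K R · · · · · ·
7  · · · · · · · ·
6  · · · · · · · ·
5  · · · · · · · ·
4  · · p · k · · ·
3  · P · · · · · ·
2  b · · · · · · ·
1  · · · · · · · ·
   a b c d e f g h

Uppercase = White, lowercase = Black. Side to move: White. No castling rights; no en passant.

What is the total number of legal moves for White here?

White to move; king on a8.
In check: no.
Legal moves: Rh8, Rg8, Rf8, Re8+, Rd8, Rc8, Rb7, Rb6, Rb5, Rb4, Kb7, Ka7, bxc4, b4.
Count: 14.

14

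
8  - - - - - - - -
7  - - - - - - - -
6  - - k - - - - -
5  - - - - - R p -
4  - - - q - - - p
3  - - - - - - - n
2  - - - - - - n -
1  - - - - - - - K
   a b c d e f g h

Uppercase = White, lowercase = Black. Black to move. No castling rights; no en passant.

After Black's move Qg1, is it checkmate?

yes

After Qg1: white king on h1; in check: yes, from the black queen on g1.
King squares — g1: attacked by Nh3; g2: attacked by Qg1; h2: attacked by Qg1.
White has no legal moves → checkmate.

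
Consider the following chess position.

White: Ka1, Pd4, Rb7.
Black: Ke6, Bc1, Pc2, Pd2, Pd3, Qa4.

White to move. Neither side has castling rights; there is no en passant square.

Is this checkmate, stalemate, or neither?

White to move; white king on a1.
In check: yes, from the black queen on a4.
King squares — b1: attacked by Pc2; a2: attacked by Qa4; b2: attacked by Bc1.
Legal moves for White: none.
In check with no legal moves → checkmate.

checkmate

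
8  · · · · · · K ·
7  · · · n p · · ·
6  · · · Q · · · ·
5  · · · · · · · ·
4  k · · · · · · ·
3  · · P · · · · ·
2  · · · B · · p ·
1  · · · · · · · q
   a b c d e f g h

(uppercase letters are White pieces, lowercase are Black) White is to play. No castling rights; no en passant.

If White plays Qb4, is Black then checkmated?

After Qb4: black king on a4; in check: yes, from the white queen on b4.
King squares — a3: attacked by Qb4; b3: attacked by Qb4; b4: attacked by Pc3; a5: attacked by Qb4; b5: attacked by Qb4.
Black has no legal moves → checkmate.

yes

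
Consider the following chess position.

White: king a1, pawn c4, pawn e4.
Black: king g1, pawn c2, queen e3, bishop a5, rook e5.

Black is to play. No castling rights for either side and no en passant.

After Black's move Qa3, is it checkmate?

After Qa3: white king on a1; in check: yes, from the black queen on a3.
King squares — b1: attacked by Pc2; a2: attacked by Qa3; b2: attacked by Qa3.
White has no legal moves → checkmate.

yes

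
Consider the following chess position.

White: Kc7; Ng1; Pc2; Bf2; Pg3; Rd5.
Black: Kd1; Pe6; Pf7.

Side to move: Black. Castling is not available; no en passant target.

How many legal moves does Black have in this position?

Black to move; king on d1.
In check: yes, from the white rook on d5.
Legal moves: Kxc2, Kc1, exd5.
Count: 3.

3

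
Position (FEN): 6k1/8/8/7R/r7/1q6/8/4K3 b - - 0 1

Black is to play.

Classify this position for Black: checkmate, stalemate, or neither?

neither

Black to move; black king on g8.
In check: no.
Legal moves for Black include: Kf8, Kg7, Kf7, Ra8, Ra7, Ra6, Ra5, Rh4, Rg4, Rf4, Re4+, Rd4, Rc4, Rb4, Ra3, Ra2, Ra1+, Qb8, ... (list truncated; more exist).
Black has legal moves and is not in check → neither.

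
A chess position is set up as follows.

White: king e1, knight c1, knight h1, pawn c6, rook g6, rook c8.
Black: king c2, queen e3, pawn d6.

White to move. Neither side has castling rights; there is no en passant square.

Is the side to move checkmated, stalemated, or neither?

neither

White to move; white king on e1.
In check: yes, from the black queen on e3.
Legal moves for White: Kf1, Ne2.
White is in check but has 2 legal moves → neither.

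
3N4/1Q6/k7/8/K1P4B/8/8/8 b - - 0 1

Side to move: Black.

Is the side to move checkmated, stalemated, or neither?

checkmate

Black to move; black king on a6.
In check: yes, from the white queen on b7.
King squares — a5: attacked by Ka4; b5: attacked by Ka4; b6: attacked by Qb7; a7: attacked by Qb7; b7: attacked by Nd8.
Legal moves for Black: none.
In check with no legal moves → checkmate.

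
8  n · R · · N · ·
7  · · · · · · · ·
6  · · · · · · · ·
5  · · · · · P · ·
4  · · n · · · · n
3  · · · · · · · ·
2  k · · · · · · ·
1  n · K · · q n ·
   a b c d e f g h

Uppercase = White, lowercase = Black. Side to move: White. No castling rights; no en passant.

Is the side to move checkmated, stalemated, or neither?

checkmate

White to move; white king on c1.
In check: yes, from the black queen on f1.
King squares — b1: attacked by Qf1; d1: attacked by Qf1; b2: attacked by Ka2; c2: attacked by Na1; d2: attacked by Nc4.
Legal moves for White: none.
In check with no legal moves → checkmate.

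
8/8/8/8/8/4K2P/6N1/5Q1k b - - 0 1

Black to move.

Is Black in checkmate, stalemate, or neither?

neither

Black to move; black king on h1.
In check: yes, from the white queen on f1.
Legal moves for Black: Kh2.
Black is in check but has 1 legal move → neither.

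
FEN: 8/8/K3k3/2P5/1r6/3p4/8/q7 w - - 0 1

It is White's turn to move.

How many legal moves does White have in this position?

0

White to move; king on a6.
In check: yes, from the black queen on a1.
Legal moves: none.
Count: 0.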